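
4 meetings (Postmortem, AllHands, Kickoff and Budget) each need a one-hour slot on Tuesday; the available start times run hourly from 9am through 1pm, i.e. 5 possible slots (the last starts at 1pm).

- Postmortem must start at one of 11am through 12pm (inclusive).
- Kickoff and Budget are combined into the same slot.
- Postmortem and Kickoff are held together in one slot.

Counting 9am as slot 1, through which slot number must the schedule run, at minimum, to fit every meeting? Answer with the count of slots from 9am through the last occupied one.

3 slots

Postmortem can't be placed before 11am — that is slot 3 counting from 9am — so the schedule must run through at least 3 slots.
3 works (last occupied slot: 11am): for example AllHands in 9am, Postmortem in 11am, Kickoff in 11am, Budget in 11am.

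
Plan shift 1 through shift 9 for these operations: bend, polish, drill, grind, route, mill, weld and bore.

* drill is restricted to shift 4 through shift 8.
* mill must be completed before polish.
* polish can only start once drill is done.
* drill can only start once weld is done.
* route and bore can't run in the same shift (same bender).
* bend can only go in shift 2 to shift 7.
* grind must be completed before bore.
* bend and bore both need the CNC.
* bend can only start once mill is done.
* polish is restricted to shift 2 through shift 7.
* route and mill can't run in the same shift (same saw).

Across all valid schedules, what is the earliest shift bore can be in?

shift 2

Precedence pushes bore to at least shift 2.
bore at shift 2 is achievable: bore in shift 2; bend in shift 3; polish in shift 5; route in shift 3; weld in shift 1; mill in shift 1; drill in shift 4; grind in shift 1.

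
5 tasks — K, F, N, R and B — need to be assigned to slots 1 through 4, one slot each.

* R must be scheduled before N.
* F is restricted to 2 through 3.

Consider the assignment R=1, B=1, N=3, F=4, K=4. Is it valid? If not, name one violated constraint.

R must be scheduled before N — holds.
F is restricted to 2 through 3 — violated.

No. F is restricted to 2 through 3 is not satisfied.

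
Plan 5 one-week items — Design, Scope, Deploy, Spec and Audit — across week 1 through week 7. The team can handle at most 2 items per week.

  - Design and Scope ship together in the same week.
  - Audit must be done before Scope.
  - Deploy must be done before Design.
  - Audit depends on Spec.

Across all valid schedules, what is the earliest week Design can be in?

week 3

Design must be in the same week as Scope, which can't be before week 3, so Design is at least week 3.
Design at week 3 is achievable: Design -> week 3, Deploy -> week 1, Audit -> week 2, Scope -> week 3, Spec -> week 1.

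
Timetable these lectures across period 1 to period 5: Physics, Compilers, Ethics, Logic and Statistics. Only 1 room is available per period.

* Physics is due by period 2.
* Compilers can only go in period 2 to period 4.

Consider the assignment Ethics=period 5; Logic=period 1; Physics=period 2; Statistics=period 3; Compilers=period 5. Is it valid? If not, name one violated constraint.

Compilers can only go in period 2 to period 4 — violated.
Physics is due by period 2 — holds.
Only 1 room is available per period — violated.

No. Compilers can only go in period 2 to period 4 is not satisfied.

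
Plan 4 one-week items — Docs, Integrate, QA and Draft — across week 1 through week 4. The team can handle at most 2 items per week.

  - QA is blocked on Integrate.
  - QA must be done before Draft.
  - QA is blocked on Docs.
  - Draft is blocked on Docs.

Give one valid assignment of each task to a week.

Draft in week 3; QA in week 2; Docs in week 1; Integrate in week 1

Checking: Docs(week 1) before QA(week 2); QA(week 2) before Draft(week 3); Integrate(week 1) before QA(week 2); Docs(week 1) before Draft(week 3); max 2 per week (cap 2).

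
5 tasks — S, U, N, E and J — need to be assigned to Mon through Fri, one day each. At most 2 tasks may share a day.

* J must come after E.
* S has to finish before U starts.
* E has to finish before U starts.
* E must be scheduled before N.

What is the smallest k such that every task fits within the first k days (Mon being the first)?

The precedence chain requires at least 2 distinct days.
With at most 2 per day and 5 tasks, at least 3 days are needed.
3 works (last occupied day: Wed): for example N=Tue, J=Wed, E=Mon, S=Mon, U=Tue.

3 days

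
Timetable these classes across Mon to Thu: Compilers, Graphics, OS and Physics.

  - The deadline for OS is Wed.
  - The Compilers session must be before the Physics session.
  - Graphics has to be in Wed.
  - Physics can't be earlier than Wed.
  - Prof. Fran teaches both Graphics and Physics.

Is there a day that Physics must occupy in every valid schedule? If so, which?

Thu

Physics's window is Wed–Thu.
Graphics is fixed at Wed, and Physics can't share a day with Graphics.
So Physics must be Thu.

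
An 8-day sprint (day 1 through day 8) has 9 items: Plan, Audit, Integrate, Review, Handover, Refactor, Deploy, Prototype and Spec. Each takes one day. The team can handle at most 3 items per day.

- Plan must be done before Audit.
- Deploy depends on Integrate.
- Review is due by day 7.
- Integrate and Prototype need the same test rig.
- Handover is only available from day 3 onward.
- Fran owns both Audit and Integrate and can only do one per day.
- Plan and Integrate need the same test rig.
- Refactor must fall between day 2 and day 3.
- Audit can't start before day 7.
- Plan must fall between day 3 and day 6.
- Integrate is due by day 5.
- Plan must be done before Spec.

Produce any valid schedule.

Prototype in day 2; Audit in day 7; Review in day 1; Refactor in day 2; Plan in day 3; Deploy in day 2; Integrate in day 1; Handover in day 3; Spec in day 4

Checking: Integrate(day 1) before Deploy(day 2); Plan(day 3) before Audit(day 7); Plan(day 3) before Spec(day 4); Audit(day 7) != Integrate(day 1); Plan(day 3) != Integrate(day 1); Integrate(day 1) != Prototype(day 2); Refactor=day 2 in [day 2,day 3]; Handover=day 3 in [day 3,day 8]; Audit=day 7 in [day 7,day 8]; Integrate=day 1 in [day 1,day 5]; Review=day 1 in [day 1,day 7]; Plan=day 3 in [day 3,day 6]; max 3 per day (cap 3).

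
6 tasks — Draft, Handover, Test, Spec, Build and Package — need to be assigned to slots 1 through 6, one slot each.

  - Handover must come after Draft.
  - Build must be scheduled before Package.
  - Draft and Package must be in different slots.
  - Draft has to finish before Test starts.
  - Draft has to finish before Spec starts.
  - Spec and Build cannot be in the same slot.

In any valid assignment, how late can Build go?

5

Downstream work caps Build at 5.
Build at 5 is achievable: Build in 5; Test in 2; Draft in 1; Handover in 2; Spec in 2; Package in 6.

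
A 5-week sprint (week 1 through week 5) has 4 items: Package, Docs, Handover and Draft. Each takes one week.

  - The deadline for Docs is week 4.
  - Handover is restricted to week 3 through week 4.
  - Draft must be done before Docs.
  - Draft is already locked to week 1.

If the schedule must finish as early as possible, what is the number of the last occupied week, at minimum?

The precedence chain requires at least 2 distinct weeks.
Handover can't be placed before week 3, so the schedule must run through at least week 3.
3 works (last occupied week: week 3): for example Handover -> week 3, Draft -> week 1, Package -> week 1, Docs -> week 2.

week 3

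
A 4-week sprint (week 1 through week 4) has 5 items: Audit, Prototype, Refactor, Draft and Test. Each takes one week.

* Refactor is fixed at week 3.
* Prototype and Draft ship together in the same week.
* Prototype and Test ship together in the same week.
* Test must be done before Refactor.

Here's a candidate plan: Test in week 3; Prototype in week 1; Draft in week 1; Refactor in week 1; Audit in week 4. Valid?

No — it violates: Test must be done before Refactor

Test must be done before Refactor — violated.
Prototype and Test ship together in the same week — violated.
Prototype and Draft ship together in the same week — holds.
Refactor is fixed at week 3 — violated.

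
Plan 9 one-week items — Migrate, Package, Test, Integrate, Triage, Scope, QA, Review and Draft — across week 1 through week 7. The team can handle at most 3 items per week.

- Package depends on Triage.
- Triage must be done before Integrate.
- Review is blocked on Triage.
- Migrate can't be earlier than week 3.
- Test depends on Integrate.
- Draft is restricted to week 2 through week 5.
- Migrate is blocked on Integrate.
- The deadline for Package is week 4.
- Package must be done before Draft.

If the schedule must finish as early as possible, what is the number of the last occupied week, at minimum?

week 3

The precedence chain requires at least 3 distinct weeks.
With at most 3 per week and 9 tasks, at least 3 weeks are needed.
3 works (last occupied week: week 3): for example Test -> week 3, Package -> week 2, Scope -> week 1, Migrate -> week 3, Integrate -> week 2, Triage -> week 1, Draft -> week 3, QA -> week 1, Review -> week 2.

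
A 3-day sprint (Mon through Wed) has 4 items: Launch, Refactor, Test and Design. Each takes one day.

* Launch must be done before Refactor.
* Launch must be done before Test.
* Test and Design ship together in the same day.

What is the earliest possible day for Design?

Design must be in the same day as Test, which can't be before Tue, so Design is at least Tue.
Design at Tue is achievable: Refactor -> Tue; Design -> Tue; Test -> Tue; Launch -> Mon.

Tue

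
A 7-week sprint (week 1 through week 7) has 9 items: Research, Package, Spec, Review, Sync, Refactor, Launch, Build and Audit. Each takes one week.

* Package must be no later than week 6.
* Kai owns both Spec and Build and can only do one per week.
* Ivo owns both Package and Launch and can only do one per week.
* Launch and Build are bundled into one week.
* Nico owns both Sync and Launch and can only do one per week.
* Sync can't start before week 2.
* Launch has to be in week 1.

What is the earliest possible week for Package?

Package's own window allows nothing later than week 6.
Package at week 2 is achievable: Audit in week 1, Research in week 1, Review in week 1, Sync in week 2, Launch in week 1, Build in week 1, Refactor in week 1, Spec in week 2, Package in week 2.
Nothing earlier works — the conflict constraints rule out every week before week 2.

week 2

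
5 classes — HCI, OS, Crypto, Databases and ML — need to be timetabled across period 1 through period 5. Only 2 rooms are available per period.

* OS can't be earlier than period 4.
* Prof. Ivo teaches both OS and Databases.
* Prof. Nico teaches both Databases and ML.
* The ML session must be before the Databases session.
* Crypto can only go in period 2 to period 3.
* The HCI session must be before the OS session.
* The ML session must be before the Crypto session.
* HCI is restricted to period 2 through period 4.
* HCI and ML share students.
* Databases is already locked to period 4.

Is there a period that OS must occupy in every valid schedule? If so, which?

period 5

OS's window is period 4–period 5.
Databases is fixed at period 4, and OS can't share a period with Databases.
So OS must be period 5.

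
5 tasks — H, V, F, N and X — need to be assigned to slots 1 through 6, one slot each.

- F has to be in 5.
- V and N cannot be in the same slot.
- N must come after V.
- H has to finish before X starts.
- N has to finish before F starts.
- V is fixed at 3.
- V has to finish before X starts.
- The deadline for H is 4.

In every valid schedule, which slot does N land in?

4

V is fixed at 3 and must come before N, so N is at least 4.
F is fixed at 5 and must come after N, so N is at most 4.
So N must be 4.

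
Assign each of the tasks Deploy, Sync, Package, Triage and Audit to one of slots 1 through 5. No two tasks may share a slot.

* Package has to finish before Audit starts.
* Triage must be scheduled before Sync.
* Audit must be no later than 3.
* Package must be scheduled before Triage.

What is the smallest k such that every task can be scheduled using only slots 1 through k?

The precedence chain requires at least 3 distinct slots.
With at most 1 per slot and 5 tasks, at least 5 slots are needed.
5 works (last occupied slot: 5): for example Triage -> 3, Audit -> 2, Package -> 1, Sync -> 4, Deploy -> 5.

5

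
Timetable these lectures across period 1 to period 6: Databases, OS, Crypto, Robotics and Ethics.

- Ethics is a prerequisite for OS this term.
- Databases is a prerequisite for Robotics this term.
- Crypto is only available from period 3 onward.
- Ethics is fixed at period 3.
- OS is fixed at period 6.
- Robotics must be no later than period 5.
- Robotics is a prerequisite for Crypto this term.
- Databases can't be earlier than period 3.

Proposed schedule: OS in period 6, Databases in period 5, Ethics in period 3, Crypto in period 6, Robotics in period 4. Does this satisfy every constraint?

No — it violates: Databases is a prerequisite for Robotics this term

Ethics is fixed at period 3 — holds.
OS is fixed at period 6 — holds.
Crypto is only available from period 3 onward — holds.
Robotics must be no later than period 5 — holds.
Databases can't be earlier than period 3 — holds.
Databases is a prerequisite for Robotics this term — violated.
Robotics is a prerequisite for Crypto this term — holds.
Ethics is a prerequisite for OS this term — holds.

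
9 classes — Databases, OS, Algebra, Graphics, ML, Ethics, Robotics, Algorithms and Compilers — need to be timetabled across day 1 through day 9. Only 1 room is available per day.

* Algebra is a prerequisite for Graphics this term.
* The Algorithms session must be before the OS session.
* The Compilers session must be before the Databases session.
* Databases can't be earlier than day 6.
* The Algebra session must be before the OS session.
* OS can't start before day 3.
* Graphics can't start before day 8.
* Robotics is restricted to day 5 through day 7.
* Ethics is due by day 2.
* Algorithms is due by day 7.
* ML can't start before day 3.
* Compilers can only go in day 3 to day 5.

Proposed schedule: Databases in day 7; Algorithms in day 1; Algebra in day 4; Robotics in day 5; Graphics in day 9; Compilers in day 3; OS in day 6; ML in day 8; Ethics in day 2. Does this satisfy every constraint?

The Algebra session must be before the OS session — holds.
The Compilers session must be before the Databases session — holds.
Databases can't be earlier than day 6 — holds.
Algebra is a prerequisite for Graphics this term — holds.
Ethics is due by day 2 — holds.
Algorithms is due by day 7 — holds.
Only 1 room is available per day — holds.
Robotics is restricted to day 5 through day 7 — holds.
OS can't start before day 3 — holds.
The Algorithms session must be before the OS session — holds.
ML can't start before day 3 — holds.
Graphics can't start before day 8 — holds.
Compilers can only go in day 3 to day 5 — holds.

Yes, all constraints hold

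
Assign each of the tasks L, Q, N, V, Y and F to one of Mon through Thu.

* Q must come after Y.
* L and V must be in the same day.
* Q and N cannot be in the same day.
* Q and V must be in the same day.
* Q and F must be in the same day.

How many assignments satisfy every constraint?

18

Splitting on L: it can be Tue (3), Wed (6), Thu (9). Listing each branch's schedules as (Q, N, V, Y, F):
L=Tue: (Tue,Mon,Tue,Mon,Tue) (Tue,Wed,Tue,Mon,Tue) (Tue,Thu,Tue,Mon,Tue) — 3.
L=Wed: (Wed,Mon,Wed,Mon,Wed) (Wed,Mon,Wed,Tue,Wed) (Wed,Tue,Wed,Mon,Wed) (Wed,Tue,Wed,Tue,Wed) (Wed,Thu,Wed,Mon,Wed) (Wed,Thu,Wed,Tue,Wed) — 6.
L=Thu: (Thu,Mon,Thu,Mon,Thu) (Thu,Mon,Thu,Tue,Thu) (Thu,Mon,Thu,Wed,Thu) (Thu,Tue,Thu,Mon,Thu) (Thu,Tue,Thu,Tue,Thu) (Thu,Tue,Thu,Wed,Thu) (Thu,Wed,Thu,Mon,Thu) (Thu,Wed,Thu,Tue,Thu) (Thu,Wed,Thu,Wed,Thu) — 9.
Summing: 3 + 6 + 9 = 18.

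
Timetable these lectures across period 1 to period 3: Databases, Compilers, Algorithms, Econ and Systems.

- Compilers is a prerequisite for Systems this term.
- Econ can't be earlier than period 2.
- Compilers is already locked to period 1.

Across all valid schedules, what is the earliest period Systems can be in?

Precedence pushes Systems to at least period 2.
Systems at period 2 is achievable: Econ in period 2; Systems in period 2; Databases in period 1; Algorithms in period 1; Compilers in period 1.

period 2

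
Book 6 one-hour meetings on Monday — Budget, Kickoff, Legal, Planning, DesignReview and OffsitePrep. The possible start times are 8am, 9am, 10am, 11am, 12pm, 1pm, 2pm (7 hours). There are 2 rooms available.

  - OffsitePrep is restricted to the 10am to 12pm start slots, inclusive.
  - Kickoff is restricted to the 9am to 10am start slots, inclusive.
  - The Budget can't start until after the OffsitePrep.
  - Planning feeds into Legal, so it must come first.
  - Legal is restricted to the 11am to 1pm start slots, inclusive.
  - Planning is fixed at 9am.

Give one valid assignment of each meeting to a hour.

Budget=11am, Planning=9am, OffsitePrep=10am, DesignReview=8am, Kickoff=9am, Legal=11am

Checking: Planning(9am) before Legal(11am); OffsitePrep(10am) before Budget(11am); Planning=9am in [9am,9am]; OffsitePrep=10am in [10am,12pm]; Legal=11am in [11am,1pm]; Kickoff=9am in [9am,10am]; max 2 per hour (cap 2).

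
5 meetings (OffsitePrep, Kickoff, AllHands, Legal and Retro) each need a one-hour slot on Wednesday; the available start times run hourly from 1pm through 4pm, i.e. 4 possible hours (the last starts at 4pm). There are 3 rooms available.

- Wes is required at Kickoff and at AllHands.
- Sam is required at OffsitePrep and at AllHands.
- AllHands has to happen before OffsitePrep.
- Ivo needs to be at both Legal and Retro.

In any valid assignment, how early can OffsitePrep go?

2pm

Precedence pushes OffsitePrep to at least 2pm.
OffsitePrep at 2pm is achievable: Legal=1pm, Retro=2pm, AllHands=1pm, OffsitePrep=2pm, Kickoff=2pm.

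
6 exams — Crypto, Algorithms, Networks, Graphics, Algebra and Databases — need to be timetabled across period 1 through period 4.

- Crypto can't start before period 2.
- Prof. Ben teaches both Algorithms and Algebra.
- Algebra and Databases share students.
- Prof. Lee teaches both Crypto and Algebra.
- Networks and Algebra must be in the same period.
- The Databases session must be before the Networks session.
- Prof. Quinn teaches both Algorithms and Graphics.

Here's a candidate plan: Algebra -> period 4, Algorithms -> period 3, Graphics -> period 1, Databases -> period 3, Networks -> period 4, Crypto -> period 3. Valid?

Algebra and Databases share students — holds.
Prof. Quinn teaches both Algorithms and Graphics — holds.
Networks and Algebra must be in the same period — holds.
Prof. Lee teaches both Crypto and Algebra — holds.
Crypto can't start before period 2 — holds.
The Databases session must be before the Networks session — holds.
Prof. Ben teaches both Algorithms and Algebra — holds.

Yes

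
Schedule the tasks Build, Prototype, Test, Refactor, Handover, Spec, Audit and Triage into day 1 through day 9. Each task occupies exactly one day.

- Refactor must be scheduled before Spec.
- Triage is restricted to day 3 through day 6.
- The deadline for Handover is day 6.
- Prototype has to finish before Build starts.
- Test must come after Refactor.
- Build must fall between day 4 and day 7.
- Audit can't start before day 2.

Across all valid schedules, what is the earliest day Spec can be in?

Precedence pushes Spec to at least day 2.
Spec at day 2 is achievable: Build=day 4, Refactor=day 1, Prototype=day 1, Audit=day 2, Spec=day 2, Triage=day 3, Handover=day 1, Test=day 2.

day 2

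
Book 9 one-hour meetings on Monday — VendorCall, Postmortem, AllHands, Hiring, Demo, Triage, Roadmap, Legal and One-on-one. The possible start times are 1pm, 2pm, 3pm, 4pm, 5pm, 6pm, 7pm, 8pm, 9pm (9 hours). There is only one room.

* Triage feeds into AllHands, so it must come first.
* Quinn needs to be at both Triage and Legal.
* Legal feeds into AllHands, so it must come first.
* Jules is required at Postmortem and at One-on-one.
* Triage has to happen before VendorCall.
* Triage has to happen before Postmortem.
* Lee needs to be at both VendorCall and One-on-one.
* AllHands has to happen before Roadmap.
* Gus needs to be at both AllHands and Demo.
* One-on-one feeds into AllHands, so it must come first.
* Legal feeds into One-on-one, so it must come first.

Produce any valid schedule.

AllHands=4pm; Legal=2pm; Hiring=8pm; One-on-one=3pm; Roadmap=7pm; Postmortem=6pm; VendorCall=5pm; Demo=9pm; Triage=1pm

Checking: Legal(2pm) before AllHands(4pm); AllHands(4pm) before Roadmap(7pm); Triage(1pm) before AllHands(4pm); Triage(1pm) before VendorCall(5pm); Triage(1pm) before Postmortem(6pm); Legal(2pm) before One-on-one(3pm); One-on-one(3pm) before AllHands(4pm); VendorCall(5pm) != One-on-one(3pm); Postmortem(6pm) != One-on-one(3pm); Triage(1pm) != Legal(2pm); AllHands(4pm) != Demo(9pm); max 1 per hour (cap 1).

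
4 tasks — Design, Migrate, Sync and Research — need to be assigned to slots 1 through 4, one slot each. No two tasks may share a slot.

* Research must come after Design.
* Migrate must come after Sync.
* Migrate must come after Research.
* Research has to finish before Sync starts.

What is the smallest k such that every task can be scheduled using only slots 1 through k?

4

The precedence chain requires at least 4 distinct slots.
With at most 1 per slot and 4 tasks, at least 4 slots are needed.
4 works (last occupied slot: 4): for example Migrate -> 4, Design -> 1, Sync -> 3, Research -> 2.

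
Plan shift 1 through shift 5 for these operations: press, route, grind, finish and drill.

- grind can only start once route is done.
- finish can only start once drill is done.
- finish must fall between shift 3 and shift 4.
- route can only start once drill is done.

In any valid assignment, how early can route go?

shift 2

Precedence pushes route to at least shift 2; downstream work caps route at shift 4.
route at shift 2 is achievable: finish in shift 3; route in shift 2; grind in shift 3; press in shift 1; drill in shift 1.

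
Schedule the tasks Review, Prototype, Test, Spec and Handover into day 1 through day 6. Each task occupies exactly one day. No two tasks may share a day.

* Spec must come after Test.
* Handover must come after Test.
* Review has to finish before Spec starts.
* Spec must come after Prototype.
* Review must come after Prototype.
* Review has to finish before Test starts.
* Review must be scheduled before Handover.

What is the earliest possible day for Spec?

day 4

Precedence pushes Spec to at least day 4.
Spec at day 4 is achievable: Handover -> day 5; Spec -> day 4; Review -> day 2; Prototype -> day 1; Test -> day 3.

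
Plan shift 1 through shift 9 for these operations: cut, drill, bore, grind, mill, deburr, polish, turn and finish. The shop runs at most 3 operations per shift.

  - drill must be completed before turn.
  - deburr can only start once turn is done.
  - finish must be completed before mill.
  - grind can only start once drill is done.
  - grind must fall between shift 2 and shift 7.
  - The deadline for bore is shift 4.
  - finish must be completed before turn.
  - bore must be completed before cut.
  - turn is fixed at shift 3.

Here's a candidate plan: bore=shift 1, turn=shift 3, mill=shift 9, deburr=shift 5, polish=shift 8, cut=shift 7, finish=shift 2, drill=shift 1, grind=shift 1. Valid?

turn is fixed at shift 3 — holds.
bore must be completed before cut — holds.
grind must fall between shift 2 and shift 7 — violated.
finish must be completed before turn — holds.
The shop runs at most 3 operations per shift — holds.
deburr can only start once turn is done — holds.
finish must be completed before mill — holds.
The deadline for bore is shift 4 — holds.
grind can only start once drill is done — violated.
drill must be completed before turn — holds.

No — it violates: grind must fall between shift 2 and shift 7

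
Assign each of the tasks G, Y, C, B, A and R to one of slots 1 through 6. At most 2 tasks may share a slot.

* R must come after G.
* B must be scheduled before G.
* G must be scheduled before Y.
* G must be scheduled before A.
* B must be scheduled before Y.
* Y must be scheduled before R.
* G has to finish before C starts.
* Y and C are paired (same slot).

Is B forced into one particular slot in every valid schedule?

B can be 1 (e.g. G in 2, R in 4, Y in 3, B in 1, C in 3, A in 4) or 2 (e.g. C -> 4, G -> 3, Y -> 4, B -> 2, A -> 5, R -> 5).

No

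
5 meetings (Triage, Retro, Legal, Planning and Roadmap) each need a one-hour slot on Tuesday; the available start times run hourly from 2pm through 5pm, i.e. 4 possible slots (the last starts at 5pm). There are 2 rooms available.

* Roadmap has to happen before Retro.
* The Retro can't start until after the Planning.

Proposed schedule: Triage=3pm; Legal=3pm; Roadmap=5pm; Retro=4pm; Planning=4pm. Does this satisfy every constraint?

Invalid. Roadmap has to happen before Retro.

The Retro can't start until after the Planning — violated.
Roadmap has to happen before Retro — violated.
There are 2 rooms available — holds.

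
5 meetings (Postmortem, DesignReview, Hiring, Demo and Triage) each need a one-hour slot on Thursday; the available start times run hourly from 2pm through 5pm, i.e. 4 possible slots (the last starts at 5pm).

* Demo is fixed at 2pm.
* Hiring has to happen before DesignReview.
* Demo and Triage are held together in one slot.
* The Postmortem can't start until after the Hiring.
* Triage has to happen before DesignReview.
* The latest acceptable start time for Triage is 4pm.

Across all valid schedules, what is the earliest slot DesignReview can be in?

Precedence pushes DesignReview to at least 3pm.
DesignReview at 3pm is achievable: DesignReview=3pm, Demo=2pm, Postmortem=3pm, Hiring=2pm, Triage=2pm.

3pm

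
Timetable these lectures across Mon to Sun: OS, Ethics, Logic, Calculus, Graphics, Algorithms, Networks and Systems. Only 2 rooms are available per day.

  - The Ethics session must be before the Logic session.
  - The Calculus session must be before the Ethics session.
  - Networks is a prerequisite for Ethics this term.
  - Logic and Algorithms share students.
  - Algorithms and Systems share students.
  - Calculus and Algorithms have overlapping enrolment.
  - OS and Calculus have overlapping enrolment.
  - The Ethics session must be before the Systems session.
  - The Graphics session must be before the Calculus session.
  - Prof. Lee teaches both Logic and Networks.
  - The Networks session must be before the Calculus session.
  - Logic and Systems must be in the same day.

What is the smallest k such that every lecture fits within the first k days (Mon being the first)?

5

The precedence chain requires at least 4 distinct days.
With at most 2 per day and 8 lectures, at least 4 days are needed.
Could 4 days be enough, i.e. nothing placed later than Thu? No: Logic must come after Ethics (at Mon or later) → {Tue, Wed, Thu}; Ethics must come before Logic (at Thu or earlier) → {Mon, Tue, Wed}; Ethics must come after Networks (at Mon or later) → {Tue, Wed}; Networks must come before Ethics (at Wed or earlier) → {Mon, Tue}; Systems must come after Ethics (at Tue or later) → {Wed, Thu}; Calculus must come after Networks (at Mon or later) → {Tue, Wed, Thu}; Graphics must come before Calculus (at Thu or earlier) → {Mon, Tue, Wed}; Ethics must come after Calculus (at Tue or later) → {Wed}; Calculus must come before Ethics (at Wed or earlier) → {Tue}; Logic must be in the same day as Systems (in {Wed, Thu}) → {Wed, Thu}; OS can't share with Calculus (Tue) → {Mon, Wed, Thu}; Algorithms can't share with Calculus (Tue) → {Mon, Wed, Thu}; Logic must come after Ethics (at Wed or later) → {Thu}; Systems must come after Ethics (at Wed or later) → {Thu}; Networks must come before Calculus (at Tue or earlier) → {Mon}; Graphics must come before Calculus (at Tue or earlier) → {Mon}; Algorithms can't share with Systems (Thu) → {Mon, Wed}; OS can't use Mon, already full with Graphics and Networks (limit 2) → {Wed, Thu}; Algorithms can't use Mon, already full with Graphics and Networks (limit 2) → {Wed}; OS can't use Wed, already full with Ethics and Algorithms (limit 2) → {Thu}; that puts OS, Logic and Systems all in Thu — more than 2 per day.
So 4 days is not enough.
5 works (last occupied day: Fri): for example OS -> Wed, Calculus -> Tue, Networks -> Mon, Systems -> Thu, Logic -> Thu, Ethics -> Wed, Algorithms -> Fri, Graphics -> Mon.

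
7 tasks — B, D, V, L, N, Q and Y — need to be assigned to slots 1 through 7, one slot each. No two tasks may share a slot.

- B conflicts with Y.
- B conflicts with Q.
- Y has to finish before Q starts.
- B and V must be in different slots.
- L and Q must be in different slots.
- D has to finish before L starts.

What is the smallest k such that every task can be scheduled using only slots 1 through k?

The precedence chain requires at least 2 distinct slots.
With at most 1 per slot and 7 tasks, at least 7 slots are needed.
7 works (last occupied slot: 7): for example Q in 4, V in 6, Y in 3, N in 7, L in 2, D in 1, B in 5.

7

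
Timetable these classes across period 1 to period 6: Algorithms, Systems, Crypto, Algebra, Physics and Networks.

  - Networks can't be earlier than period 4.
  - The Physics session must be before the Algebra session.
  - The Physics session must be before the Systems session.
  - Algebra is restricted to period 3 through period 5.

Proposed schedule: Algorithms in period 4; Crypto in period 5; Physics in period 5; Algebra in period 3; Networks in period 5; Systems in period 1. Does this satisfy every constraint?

No — it violates: The Physics session must be before the Systems session

Networks can't be earlier than period 4 — holds.
Algebra is restricted to period 3 through period 5 — holds.
The Physics session must be before the Systems session — violated.
The Physics session must be before the Algebra session — violated.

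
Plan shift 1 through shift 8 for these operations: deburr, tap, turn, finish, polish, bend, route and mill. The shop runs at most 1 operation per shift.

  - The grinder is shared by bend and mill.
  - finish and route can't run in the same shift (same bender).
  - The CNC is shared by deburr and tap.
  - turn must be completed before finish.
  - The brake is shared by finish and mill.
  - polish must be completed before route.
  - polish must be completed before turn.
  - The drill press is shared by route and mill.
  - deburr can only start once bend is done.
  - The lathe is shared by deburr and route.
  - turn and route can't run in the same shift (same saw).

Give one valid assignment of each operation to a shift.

turn -> shift 2, mill -> shift 8, deburr -> shift 4, route -> shift 6, finish -> shift 5, polish -> shift 1, bend -> shift 3, tap -> shift 7

Checking: turn(shift 2) before finish(shift 5); polish(shift 1) before route(shift 6); bend(shift 3) before deburr(shift 4); polish(shift 1) before turn(shift 2); deburr(shift 4) != route(shift 6); finish(shift 5) != route(shift 6); route(shift 6) != mill(shift 8); finish(shift 5) != mill(shift 8); turn(shift 2) != route(shift 6); deburr(shift 4) != tap(shift 7); bend(shift 3) != mill(shift 8); max 1 per shift (cap 1).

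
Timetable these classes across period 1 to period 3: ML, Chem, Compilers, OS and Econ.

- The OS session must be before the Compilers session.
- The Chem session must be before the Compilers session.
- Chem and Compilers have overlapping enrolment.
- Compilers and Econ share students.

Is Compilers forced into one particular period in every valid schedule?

No

Compilers can be period 2 (e.g. OS in period 1, Econ in period 1, Compilers in period 2, ML in period 1, Chem in period 1) or period 3 (e.g. Econ=period 1, ML=period 1, Compilers=period 3, OS=period 1, Chem=period 1).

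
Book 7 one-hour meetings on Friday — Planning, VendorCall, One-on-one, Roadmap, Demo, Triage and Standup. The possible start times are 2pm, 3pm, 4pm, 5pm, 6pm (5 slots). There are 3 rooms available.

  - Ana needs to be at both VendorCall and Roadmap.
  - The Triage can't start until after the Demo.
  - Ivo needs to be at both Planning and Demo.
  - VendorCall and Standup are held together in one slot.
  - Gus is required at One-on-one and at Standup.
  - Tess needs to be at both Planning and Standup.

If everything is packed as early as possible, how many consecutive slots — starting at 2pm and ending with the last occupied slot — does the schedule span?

3 slots

The precedence chain requires at least 2 distinct slots.
With at most 3 per slot and 7 meetings, at least 3 slots are needed.
3 works (last occupied slot: 4pm): for example Planning -> 3pm, Standup -> 2pm, Roadmap -> 4pm, Demo -> 2pm, One-on-one -> 3pm, VendorCall -> 2pm, Triage -> 3pm.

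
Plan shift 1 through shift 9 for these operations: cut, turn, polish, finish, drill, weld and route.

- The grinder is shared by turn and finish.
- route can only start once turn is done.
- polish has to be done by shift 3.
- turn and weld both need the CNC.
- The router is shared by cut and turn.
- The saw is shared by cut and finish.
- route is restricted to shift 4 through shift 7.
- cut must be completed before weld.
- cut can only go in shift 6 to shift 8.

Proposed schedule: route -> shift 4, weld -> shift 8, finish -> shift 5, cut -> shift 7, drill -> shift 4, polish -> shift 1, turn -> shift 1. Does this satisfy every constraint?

The router is shared by cut and turn — holds.
polish has to be done by shift 3 — holds.
The grinder is shared by turn and finish — holds.
route can only start once turn is done — holds.
route is restricted to shift 4 through shift 7 — holds.
cut can only go in shift 6 to shift 8 — holds.
turn and weld both need the CNC — holds.
cut must be completed before weld — holds.
The saw is shared by cut and finish — holds.

Yes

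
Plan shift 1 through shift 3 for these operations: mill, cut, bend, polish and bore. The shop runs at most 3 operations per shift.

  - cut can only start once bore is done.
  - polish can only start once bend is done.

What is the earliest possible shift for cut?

shift 2

Precedence pushes cut to at least shift 2.
cut at shift 2 is achievable: cut in shift 2; mill in shift 1; bore in shift 1; bend in shift 1; polish in shift 2.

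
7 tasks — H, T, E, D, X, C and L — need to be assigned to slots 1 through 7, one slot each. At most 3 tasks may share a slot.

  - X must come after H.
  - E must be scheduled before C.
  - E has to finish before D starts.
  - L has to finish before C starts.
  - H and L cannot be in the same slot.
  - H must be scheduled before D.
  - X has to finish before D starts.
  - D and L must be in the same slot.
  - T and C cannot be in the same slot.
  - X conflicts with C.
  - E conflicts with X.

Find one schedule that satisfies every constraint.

C in 4, T in 1, D in 3, H in 1, L in 3, E in 1, X in 2

Checking: E(1) before D(3); H(1) before D(3); H(1) before X(2); E(1) before C(4); L(3) before C(4); X(2) before D(3); X(2) != C(4); E(1) != X(2); T(1) != C(4); H(1) != L(3); D = L = 3; max 3 per slot (cap 3).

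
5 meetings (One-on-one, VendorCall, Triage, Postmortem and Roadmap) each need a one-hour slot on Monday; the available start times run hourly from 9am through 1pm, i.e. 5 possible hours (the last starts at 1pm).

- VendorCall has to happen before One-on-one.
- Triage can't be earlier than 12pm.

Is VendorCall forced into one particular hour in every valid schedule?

No

VendorCall can be 9am (e.g. VendorCall -> 9am, One-on-one -> 10am, Postmortem -> 9am, Roadmap -> 9am, Triage -> 12pm) or 10am (e.g. Postmortem -> 9am; Roadmap -> 9am; Triage -> 12pm; One-on-one -> 11am; VendorCall -> 10am).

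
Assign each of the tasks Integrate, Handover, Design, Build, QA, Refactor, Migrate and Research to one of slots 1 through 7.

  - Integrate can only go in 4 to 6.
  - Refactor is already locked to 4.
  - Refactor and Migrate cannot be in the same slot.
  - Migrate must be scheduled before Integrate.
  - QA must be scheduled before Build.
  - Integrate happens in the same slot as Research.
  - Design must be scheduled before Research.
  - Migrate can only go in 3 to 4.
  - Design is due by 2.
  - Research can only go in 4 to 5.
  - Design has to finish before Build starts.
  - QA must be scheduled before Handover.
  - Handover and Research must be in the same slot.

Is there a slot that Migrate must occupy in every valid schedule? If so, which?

3

Migrate's window is 3–4.
Refactor is fixed at 4, and Migrate can't share a slot with Refactor.
So Migrate must be 3.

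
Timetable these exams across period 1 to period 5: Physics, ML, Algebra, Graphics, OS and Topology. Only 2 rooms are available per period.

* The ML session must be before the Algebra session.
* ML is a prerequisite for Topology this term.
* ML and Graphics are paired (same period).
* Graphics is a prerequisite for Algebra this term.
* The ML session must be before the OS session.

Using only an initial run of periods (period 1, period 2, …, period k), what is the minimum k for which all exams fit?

The precedence chain requires at least 2 distinct periods.
With at most 2 per period and 6 exams, at least 3 periods are needed.
3 works (last occupied period: period 3): for example Topology=period 3; Algebra=period 2; Graphics=period 1; Physics=period 3; OS=period 2; ML=period 1.

3 periods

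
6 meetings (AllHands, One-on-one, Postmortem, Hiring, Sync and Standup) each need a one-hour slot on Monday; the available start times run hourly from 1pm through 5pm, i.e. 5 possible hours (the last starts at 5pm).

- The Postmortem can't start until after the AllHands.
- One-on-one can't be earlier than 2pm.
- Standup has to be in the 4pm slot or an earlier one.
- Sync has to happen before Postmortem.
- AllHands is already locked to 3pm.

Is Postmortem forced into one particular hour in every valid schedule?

No

Postmortem can be 4pm (e.g. One-on-one in 2pm; Sync in 1pm; AllHands in 3pm; Standup in 1pm; Hiring in 1pm; Postmortem in 4pm) or 5pm (e.g. Standup=1pm; Postmortem=5pm; One-on-one=2pm; Hiring=1pm; AllHands=3pm; Sync=1pm).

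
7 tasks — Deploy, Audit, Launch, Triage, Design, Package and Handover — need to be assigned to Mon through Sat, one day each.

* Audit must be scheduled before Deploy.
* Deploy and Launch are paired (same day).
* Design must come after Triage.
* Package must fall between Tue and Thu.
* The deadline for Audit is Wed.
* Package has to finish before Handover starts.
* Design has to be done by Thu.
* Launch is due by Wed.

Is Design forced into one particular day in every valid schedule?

No

Design can be Tue (e.g. Handover=Wed, Deploy=Tue, Audit=Mon, Design=Tue, Package=Tue, Triage=Mon, Launch=Tue) or Wed (e.g. Launch in Tue; Package in Tue; Handover in Wed; Audit in Mon; Triage in Mon; Deploy in Tue; Design in Wed).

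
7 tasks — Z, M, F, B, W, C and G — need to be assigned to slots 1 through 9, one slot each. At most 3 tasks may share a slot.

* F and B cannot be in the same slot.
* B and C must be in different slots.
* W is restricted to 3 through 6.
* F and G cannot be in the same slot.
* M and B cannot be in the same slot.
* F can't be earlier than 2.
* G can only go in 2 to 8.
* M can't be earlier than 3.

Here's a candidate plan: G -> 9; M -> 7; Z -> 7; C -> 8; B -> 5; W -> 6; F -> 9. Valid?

Invalid. F and G cannot be in the same slot.

M can't be earlier than 3 — holds.
G can only go in 2 to 8 — violated.
W is restricted to 3 through 6 — holds.
F and G cannot be in the same slot — violated.
F can't be earlier than 2 — holds.
F and B cannot be in the same slot — holds.
At most 3 tasks may share a slot — holds.
B and C must be in different slots — holds.
M and B cannot be in the same slot — holds.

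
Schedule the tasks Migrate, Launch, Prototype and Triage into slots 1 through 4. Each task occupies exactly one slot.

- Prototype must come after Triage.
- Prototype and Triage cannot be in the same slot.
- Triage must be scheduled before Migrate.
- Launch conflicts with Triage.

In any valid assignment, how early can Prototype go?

Precedence pushes Prototype to at least 2.
Prototype at 2 is achievable: Triage=1, Migrate=2, Prototype=2, Launch=2.

2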